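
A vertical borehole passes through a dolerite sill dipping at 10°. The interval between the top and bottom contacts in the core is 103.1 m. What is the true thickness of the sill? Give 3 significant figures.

102 m

True thickness t = h · cos(dip) = 103.1 × cos 10°
t = 103.1 × 0.9848 = 101.534 m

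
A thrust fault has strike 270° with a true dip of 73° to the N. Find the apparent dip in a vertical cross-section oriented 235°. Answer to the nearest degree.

The strike is 270° and the section trends 235°; the acute angle between them is β = 35°.
tan α = tan 73° × sin 35° = 3.2709 × 0.5736 = 1.8761
α = arctan(1.8761) = 61.94°

62°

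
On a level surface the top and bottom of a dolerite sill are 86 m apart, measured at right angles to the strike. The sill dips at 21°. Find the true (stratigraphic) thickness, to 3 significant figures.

30.8 m

True thickness t = w · sin(dip) = 86 × sin 21°
t = 86 × 0.3584 = 30.820 m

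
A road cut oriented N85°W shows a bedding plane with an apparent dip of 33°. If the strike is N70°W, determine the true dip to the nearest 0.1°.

68.3°

β = acute angle between strike N70°W and section N85°W = 15°.
tan δ = tan α / sin β = tan 33° / sin 15° = 0.6494 / 0.2588 = 2.5091
true dip = arctan 2.5091 = 68.27°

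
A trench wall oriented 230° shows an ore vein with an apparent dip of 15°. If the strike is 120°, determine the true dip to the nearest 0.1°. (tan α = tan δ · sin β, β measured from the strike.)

15.9°

The section is 70° from the strike.
tan(true dip) = tan 15° / sin 70° = 0.2851
true dip = arctan 0.2851 = 15.92°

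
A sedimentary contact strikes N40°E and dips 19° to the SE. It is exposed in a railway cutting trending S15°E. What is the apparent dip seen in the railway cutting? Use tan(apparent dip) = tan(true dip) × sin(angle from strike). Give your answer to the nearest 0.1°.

15.8°

The section lies 55° from the strike.
tan(apparent dip) = tan 19° · sin 55° = 0.2821
apparent dip = arctan 0.2821 = 15.75°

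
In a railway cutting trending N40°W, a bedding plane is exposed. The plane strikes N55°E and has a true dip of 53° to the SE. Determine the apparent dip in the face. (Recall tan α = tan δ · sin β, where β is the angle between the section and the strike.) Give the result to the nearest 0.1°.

The strike is N55°E and the section trends N40°W; the acute angle between them is β = 85°.
tan α = tan 53° × sin 85° = 1.3270 × 0.9962 = 1.3220
apparent dip = arctan 1.3220 = 52.89°

52.9°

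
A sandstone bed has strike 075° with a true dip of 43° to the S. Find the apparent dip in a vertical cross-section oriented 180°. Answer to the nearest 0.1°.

42.0°

Angle between strike (075°) and section (180°): β = 75°.
tan(apparent dip) = tan 43° · sin 75° = 0.9007
apparent dip = arctan 0.9007 = 42.01°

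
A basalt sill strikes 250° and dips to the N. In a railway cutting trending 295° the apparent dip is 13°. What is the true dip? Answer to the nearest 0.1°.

18.1°

The section is 45° from the strike.
tan δ = tan α / sin β = tan 13° / sin 45° = 0.2309 / 0.7071 = 0.3265
true dip = arctan 0.3265 = 18.08°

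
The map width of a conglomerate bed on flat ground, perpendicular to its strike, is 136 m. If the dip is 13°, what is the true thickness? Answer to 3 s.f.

30.6 m

True thickness t = w · sin(dip) = 136 × sin 13°
t = 136 × 0.2250 = 30.593 m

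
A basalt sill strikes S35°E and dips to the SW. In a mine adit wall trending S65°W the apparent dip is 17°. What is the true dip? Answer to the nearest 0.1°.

The section is 80° from the strike.
tan δ = tan α / sin β = tan 17° / sin 80° = 0.3057 / 0.9848 = 0.3104
δ = arctan(0.3104) = 17.25°

17.2°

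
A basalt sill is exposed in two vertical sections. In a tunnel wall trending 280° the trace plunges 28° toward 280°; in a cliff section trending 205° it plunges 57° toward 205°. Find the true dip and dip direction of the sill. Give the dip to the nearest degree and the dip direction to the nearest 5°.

true dip 57°, dip direction 210°

Each apparent-dip line lies in the plane. As unit vectors (x east, y north, z up), v₁ plunges 28°→280° and v₂ plunges 57°→205°.
n = v₁ × v₂ = (-0.360, -0.621, 0.465) (taken with n_z > 0).
tan δ = √(n_x²+n_y²)/n_z = 0.718/0.465, so δ = 57.1°.
Dip direction = azimuth of (n_x, n_y) = atan2(-0.360, -0.621) = 210°.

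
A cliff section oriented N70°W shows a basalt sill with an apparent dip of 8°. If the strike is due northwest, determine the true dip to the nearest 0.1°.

18.4°

β = acute angle between strike due northwest and section N70°W = 25°.
tan δ = tan α / sin β = tan 8° / sin 25° = 0.1405 / 0.4226 = 0.3325
true dip = arctan 0.3325 = 18.39°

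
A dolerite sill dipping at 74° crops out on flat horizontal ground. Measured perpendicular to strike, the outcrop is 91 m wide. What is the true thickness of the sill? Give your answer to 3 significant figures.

True thickness t = w · sin(dip) = 91 × sin 74°
t = 91 × 0.9613 = 87.475 m

87.5 m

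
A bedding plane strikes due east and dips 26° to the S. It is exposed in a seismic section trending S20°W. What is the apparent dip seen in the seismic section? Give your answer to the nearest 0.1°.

24.6°

The strike is due east and the section trends S20°W; the acute angle between them is β = 70°.
tan α = tan 26° × sin 70° = 0.4877 × 0.9397 = 0.4583
apparent dip = arctan 0.4583 = 24.62°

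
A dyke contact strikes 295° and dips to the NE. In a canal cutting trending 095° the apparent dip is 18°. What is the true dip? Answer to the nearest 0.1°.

43.5°

The section is 20° from the strike.
tan(true dip) = tan 18° / sin 20° = 0.9500
true dip = arctan 0.9500 = 43.53°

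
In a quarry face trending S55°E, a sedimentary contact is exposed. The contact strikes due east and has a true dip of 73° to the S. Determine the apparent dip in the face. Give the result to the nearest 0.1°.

The section lies 35° from the strike.
tan α = tan 73° × sin 35° = 3.2709 × 0.5736 = 1.8761
apparent dip = arctan 1.8761 = 61.94°

61.9°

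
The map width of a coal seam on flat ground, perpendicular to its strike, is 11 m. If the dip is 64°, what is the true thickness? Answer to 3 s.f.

9.89 m

True thickness t = w · sin(dip) = 11 × sin 64°
t = 11 × 0.8988 = 9.887 m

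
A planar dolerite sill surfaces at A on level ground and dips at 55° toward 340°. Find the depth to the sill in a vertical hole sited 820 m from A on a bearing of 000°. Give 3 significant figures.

1100 m

The hole lies 20° from the dip direction, so the down-dip offset is 820 × cos 20° = 770.55 m.
Depth = down-dip offset × tan(dip) = 770.55 × tan 55° = 770.55 × 1.4281
Depth = 1100.46 m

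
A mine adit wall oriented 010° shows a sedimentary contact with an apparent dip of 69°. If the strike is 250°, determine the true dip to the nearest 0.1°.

71.6°

The section is 60° from the strike.
tan δ = tan α / sin β = tan 69° / sin 60° = 2.6051 / 0.8660 = 3.0081
true dip = arctan 3.0081 = 71.61°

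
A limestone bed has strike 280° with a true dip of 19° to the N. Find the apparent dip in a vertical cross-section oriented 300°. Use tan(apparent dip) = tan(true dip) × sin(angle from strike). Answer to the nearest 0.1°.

6.7°

The section lies 20° from the strike.
tan(apparent dip) = tan 19° · sin 20° = 0.1178
α = arctan(0.1178) = 6.72°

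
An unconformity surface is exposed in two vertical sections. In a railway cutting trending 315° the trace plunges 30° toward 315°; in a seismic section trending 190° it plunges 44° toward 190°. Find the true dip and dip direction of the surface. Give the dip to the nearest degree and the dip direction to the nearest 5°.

true dip 59°, dip direction 245°

Each apparent-dip line lies in the plane. As unit vectors (x east, y north, z up), v₁ plunges 30°→315° and v₂ plunges 44°→190°.
The plane normal is n = v₁ × v₂ ∝ (-0.780, -0.363, 0.510).
Dip δ = arctan(|n_h|/n_z) = arctan(0.860/0.510) = 59.3°.
Dip direction = atan2(-0.780, -0.363) = 245° (azimuth of n's horizontal projection).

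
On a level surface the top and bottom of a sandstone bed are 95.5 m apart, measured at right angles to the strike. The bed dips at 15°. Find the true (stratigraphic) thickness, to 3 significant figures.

24.7 m

True thickness t = w · sin(dip) = 95.5 × sin 15°
t = 95.5 × 0.2588 = 24.717 m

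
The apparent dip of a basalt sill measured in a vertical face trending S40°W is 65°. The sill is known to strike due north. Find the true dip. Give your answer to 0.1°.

73.3°

β = acute angle between strike due north and section S40°W = 40°.
tan(true dip) = tan 65° / sin 40° = 3.3363
true dip = arctan 3.3363 = 73.31°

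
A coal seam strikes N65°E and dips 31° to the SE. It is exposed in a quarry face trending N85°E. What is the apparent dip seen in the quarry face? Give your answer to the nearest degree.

12°

Angle between strike (N65°E) and section (N85°E): β = 20°.
tan(apparent dip) = tan 31° · sin 20° = 0.2055
apparent dip = arctan 0.2055 = 11.61°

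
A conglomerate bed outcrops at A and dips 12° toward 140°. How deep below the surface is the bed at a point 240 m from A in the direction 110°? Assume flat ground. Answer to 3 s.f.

The hole lies 30° from the dip direction, so the down-dip offset is 240 × cos 30° = 207.85 m.
Depth = down-dip offset × tan(dip) = 207.85 × tan 12° = 207.85 × 0.2126
Depth = 44.18 m

44.2 m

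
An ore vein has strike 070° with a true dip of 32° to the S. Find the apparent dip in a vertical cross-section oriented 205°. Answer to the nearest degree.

Angle between strike (070°) and section (205°): β = 45°.
tan(apparent dip) = tan 32° · sin 45° = 0.4418
apparent dip = arctan 0.4418 = 23.84°

24°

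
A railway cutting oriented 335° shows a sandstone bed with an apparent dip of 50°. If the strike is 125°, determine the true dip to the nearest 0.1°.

67.2°

The section is 30° from the strike.
tan(true dip) = tan 50° / sin 30° = 2.3835
true dip = arctan 2.3835 = 67.24°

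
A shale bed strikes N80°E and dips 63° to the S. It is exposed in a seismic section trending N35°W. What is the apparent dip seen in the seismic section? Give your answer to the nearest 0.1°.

The section lies 65° from the strike.
tan(apparent dip) = tan 63° · sin 65° = 1.7787
apparent dip = arctan 1.7787 = 60.66°

60.7°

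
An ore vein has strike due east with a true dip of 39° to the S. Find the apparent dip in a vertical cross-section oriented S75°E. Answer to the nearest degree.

12°

The section lies 15° from the strike.
tan(apparent dip) = tan 39° · sin 15° = 0.2096
α = arctan(0.2096) = 11.84°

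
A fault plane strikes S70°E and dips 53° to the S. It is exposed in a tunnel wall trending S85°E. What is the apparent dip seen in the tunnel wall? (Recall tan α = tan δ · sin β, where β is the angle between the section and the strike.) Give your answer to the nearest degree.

19°

The strike is S70°E and the section trends S85°E; the acute angle between them is β = 15°.
tan(apparent dip) = tan 53° · sin 15° = 0.3435
apparent dip = arctan 0.3435 = 18.96°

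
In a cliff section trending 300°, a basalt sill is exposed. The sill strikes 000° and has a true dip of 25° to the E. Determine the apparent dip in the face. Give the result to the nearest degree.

22°

The section lies 60° from the strike.
tan(apparent dip) = tan 25° · sin 60° = 0.4038
apparent dip = arctan 0.4038 = 21.99°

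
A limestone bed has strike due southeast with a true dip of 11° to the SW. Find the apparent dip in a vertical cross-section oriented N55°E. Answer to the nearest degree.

11°

Angle between strike (due southeast) and section (N55°E): β = 80°.
tan(apparent dip) = tan 11° · sin 80° = 0.1914
apparent dip = arctan 0.1914 = 10.84°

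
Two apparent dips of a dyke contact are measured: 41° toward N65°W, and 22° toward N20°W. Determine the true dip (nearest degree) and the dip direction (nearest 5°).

true dip 43°, dip direction 275°

Represent each trace as a vector plunging at its apparent dip toward its trend (east-north-up frame): v₁ = (-0.684, 0.319, -0.656), v₂ = (-0.317, 0.871, -0.375).
The plane normal is n = v₁ × v₂ ∝ (-0.452, 0.048, 0.495).
tan δ = √(n_x²+n_y²)/n_z = 0.455/0.495, so δ = 42.6°.
The horizontal component of n points toward azimuth atan2(n_x, n_y) = 276°, the dip direction.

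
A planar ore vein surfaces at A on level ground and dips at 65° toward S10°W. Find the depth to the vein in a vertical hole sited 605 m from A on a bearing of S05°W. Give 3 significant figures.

1290 m

The hole lies 5° from the dip direction, so the down-dip offset is 605 × cos 5° = 602.70 m.
Depth = down-dip offset × tan(dip) = 602.70 × tan 65° = 602.70 × 2.1445
Depth = 1292.49 m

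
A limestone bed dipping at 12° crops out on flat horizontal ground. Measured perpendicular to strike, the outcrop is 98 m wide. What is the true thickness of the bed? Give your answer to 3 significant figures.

20.4 m

True thickness t = w · sin(dip) = 98 × sin 12°
t = 98 × 0.2079 = 20.375 m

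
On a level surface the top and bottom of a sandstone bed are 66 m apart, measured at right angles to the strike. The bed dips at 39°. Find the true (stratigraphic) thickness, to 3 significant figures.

True thickness t = w · sin(dip) = 66 × sin 39°
t = 66 × 0.6293 = 41.535 m

41.5 m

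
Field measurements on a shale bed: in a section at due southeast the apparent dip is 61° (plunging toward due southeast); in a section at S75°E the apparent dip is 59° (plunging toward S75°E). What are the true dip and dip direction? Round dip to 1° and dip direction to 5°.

Represent each trace as a vector plunging at its apparent dip toward its trend (east-north-up frame): v₁ = (0.343, -0.343, -0.875), v₂ = (0.497, -0.133, -0.857).
The plane normal is n = v₁ × v₂ ∝ (0.177, -0.141, 0.125).
True dip = arccos(n_z / |n|) = arccos(0.4825) = 61.2°.
Dip direction = atan2(0.177, -0.141) = 129° (azimuth of n's horizontal projection).

true dip 61°, dip direction 130°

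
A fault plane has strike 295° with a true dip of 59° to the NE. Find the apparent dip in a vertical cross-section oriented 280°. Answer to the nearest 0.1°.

23.3°

The section lies 15° from the strike.
tan(apparent dip) = tan 59° · sin 15° = 0.4307
α = arctan(0.4307) = 23.30°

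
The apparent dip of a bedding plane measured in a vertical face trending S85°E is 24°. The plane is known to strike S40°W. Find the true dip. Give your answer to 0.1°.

28.5°

The section is 55° from the strike.
tan δ = tan α / sin β = tan 24° / sin 55° = 0.4452 / 0.8192 = 0.5435
δ = arctan(0.5435) = 28.53°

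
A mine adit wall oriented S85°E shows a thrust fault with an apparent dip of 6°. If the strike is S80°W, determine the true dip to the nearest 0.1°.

22.1°

β = acute angle between strike S80°W and section S85°E = 15°.
tan(true dip) = tan 6° / sin 15° = 0.4061
δ = arctan(0.4061) = 22.10°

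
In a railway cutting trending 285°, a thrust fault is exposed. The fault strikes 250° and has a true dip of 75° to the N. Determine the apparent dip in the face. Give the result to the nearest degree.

65°

The strike is 250° and the section trends 285°; the acute angle between them is β = 35°.
tan α = tan 75° × sin 35° = 3.7321 × 0.5736 = 2.1406
apparent dip = arctan 2.1406 = 64.96°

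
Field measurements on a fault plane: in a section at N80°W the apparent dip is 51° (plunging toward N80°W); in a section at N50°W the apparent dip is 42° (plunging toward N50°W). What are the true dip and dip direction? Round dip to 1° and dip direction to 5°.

Represent each trace as a vector plunging at its apparent dip toward its trend (east-north-up frame): v₁ = (-0.620, 0.109, -0.777), v₂ = (-0.569, 0.478, -0.669).
n = v₁ × v₂ = (-0.298, -0.028, 0.234) (taken with n_z > 0).
True dip = arccos(n_z / |n|) = arccos(0.6155) = 52.0°.
The horizontal component of n points toward azimuth atan2(n_x, n_y) = 265°, the dip direction.

true dip 52°, dip direction 265°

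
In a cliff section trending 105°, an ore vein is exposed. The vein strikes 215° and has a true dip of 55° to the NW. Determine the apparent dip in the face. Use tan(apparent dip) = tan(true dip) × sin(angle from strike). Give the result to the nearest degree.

53°

Angle between strike (215°) and section (105°): β = 70°.
tan α = tan 55° × sin 70° = 1.4281 × 0.9397 = 1.3420
α = arctan(1.3420) = 53.31°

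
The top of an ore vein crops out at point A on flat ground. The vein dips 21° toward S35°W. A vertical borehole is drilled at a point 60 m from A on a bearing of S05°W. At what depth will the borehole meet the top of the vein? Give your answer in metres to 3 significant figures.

The hole lies 30° from the dip direction, so the down-dip offset is 60 × cos 30° = 51.96 m.
Depth = down-dip offset × tan(dip) = 51.96 × tan 21° = 51.96 × 0.3839
Depth = 19.95 m

19.9 m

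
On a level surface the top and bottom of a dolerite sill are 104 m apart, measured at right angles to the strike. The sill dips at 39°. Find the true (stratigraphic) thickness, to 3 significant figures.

True thickness t = w · sin(dip) = 104 × sin 39°
t = 104 × 0.6293 = 65.449 m

65.4 m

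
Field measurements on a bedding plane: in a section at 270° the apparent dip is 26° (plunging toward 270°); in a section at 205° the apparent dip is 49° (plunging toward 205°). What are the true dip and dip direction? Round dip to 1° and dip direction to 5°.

Each apparent-dip line lies in the plane. As unit vectors (x east, y north, z up), v₁ plunges 26°→270° and v₂ plunges 49°→205°.
n = v₁ × v₂ = (-0.261, -0.557, 0.534) (taken with n_z > 0).
Dip δ = arctan(|n_h|/n_z) = arctan(0.615/0.534) = 49.0°.
Dip direction = atan2(-0.261, -0.557) = 205° (azimuth of n's horizontal projection).

true dip 49°, dip direction 205°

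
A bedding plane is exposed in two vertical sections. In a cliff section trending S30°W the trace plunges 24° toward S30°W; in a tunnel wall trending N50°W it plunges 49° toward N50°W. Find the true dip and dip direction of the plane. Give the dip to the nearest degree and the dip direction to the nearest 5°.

Represent each trace as a vector plunging at its apparent dip toward its trend (east-north-up frame): v₁ = (-0.457, -0.791, -0.407), v₂ = (-0.503, 0.422, -0.755).
n = v₁ × v₂ = (-0.769, 0.140, 0.590) (taken with n_z > 0).
tan δ = √(n_x²+n_y²)/n_z = 0.781/0.590, so δ = 52.9°.
The horizontal component of n points toward azimuth atan2(n_x, n_y) = 280°, the dip direction.

true dip 53°, dip direction 280°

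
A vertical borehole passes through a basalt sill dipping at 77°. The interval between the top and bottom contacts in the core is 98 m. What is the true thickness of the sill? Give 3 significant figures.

True thickness t = h · cos(dip) = 98 × cos 77°
t = 98 × 0.2250 = 22.045 m

22.0 m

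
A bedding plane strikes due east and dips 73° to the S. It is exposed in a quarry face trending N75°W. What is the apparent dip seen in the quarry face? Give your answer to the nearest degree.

40°

The strike is due east and the section trends N75°W; the acute angle between them is β = 15°.
tan α = tan 73° × sin 15° = 3.2709 × 0.2588 = 0.8466
apparent dip = arctan 0.8466 = 40.25°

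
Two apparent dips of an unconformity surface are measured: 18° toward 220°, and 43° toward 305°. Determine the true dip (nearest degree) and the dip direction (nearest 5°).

true dip 44°, dip direction 290°

Represent each trace as a vector plunging at its apparent dip toward its trend (east-north-up frame): v₁ = (-0.611, -0.729, -0.309), v₂ = (-0.599, 0.419, -0.682).
The plane normal is n = v₁ × v₂ ∝ (-0.626, 0.232, 0.693).
True dip = arccos(n_z / |n|) = arccos(0.7199) = 44.0°.
The horizontal component of n points toward azimuth atan2(n_x, n_y) = 290°, the dip direction.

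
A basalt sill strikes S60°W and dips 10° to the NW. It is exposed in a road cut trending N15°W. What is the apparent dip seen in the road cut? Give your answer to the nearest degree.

10°

Angle between strike (S60°W) and section (N15°W): β = 75°.
tan α = tan 10° × sin 75° = 0.1763 × 0.9659 = 0.1703
apparent dip = arctan 0.1703 = 9.67°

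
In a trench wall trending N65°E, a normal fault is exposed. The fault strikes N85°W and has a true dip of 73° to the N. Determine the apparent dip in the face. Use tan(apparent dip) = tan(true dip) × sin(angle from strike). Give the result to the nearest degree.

The strike is N85°W and the section trends N65°E; the acute angle between them is β = 30°.
tan α = tan 73° × sin 30° = 3.2709 × 0.5000 = 1.6354
apparent dip = arctan 1.6354 = 58.56°

59°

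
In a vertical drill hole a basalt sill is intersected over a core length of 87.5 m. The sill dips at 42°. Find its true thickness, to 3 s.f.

True thickness t = h · cos(dip) = 87.5 × cos 42°
t = 87.5 × 0.7431 = 65.025 m

65.0 m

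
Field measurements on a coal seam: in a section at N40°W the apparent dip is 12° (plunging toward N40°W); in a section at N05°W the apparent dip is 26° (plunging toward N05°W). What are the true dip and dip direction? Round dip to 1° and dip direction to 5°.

The two traces are lines in the plane: v₁ = (sin 320°·cos 12°, cos 320°·cos 12°, −sin 12°), v₂ = (sin 355°·cos 26°, cos 355°·cos 26°, −sin 26°).
The plane normal is n = v₁ × v₂ ∝ (0.142, 0.259, 0.504).
Dip δ = arctan(|n_h|/n_z) = arctan(0.296/0.504) = 30.4°.
The horizontal component of n points toward azimuth atan2(n_x, n_y) = 29°, the dip direction.

true dip 30°, dip direction 030°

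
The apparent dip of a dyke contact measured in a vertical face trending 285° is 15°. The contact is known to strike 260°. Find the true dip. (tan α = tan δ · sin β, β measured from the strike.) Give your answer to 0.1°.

32.4°

β = acute angle between strike 260° and section 285° = 25°.
tan δ = tan α / sin β = tan 15° / sin 25° = 0.2679 / 0.4226 = 0.6340
δ = arctan(0.6340) = 32.38°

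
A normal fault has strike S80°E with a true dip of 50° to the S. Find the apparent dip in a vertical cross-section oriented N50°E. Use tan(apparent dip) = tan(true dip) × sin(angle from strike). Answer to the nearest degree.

The section lies 50° from the strike.
tan α = tan 50° × sin 50° = 1.1918 × 0.7660 = 0.9129
α = arctan(0.9129) = 42.39°

42°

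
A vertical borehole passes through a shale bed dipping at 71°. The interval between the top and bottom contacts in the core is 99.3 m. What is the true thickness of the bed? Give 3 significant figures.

32.3 m

True thickness t = h · cos(dip) = 99.3 × cos 71°
t = 99.3 × 0.3256 = 32.329 m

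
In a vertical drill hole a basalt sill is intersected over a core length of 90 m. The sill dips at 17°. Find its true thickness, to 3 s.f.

True thickness t = h · cos(dip) = 90 × cos 17°
t = 90 × 0.9563 = 86.067 m

86.1 m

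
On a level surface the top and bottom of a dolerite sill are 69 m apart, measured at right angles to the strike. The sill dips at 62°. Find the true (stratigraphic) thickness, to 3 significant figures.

True thickness t = w · sin(dip) = 69 × sin 62°
t = 69 × 0.8829 = 60.923 m

60.9 m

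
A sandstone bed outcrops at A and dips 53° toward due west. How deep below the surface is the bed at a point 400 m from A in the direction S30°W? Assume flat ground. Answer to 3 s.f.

The hole lies 60° from the dip direction, so the down-dip offset is 400 × cos 60° = 200.00 m.
Depth = down-dip offset × tan(dip) = 200.00 × tan 53° = 200.00 × 1.3270
Depth = 265.41 m

265 m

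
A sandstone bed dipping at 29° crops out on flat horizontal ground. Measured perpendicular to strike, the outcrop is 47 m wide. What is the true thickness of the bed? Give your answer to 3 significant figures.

22.8 m

True thickness t = w · sin(dip) = 47 × sin 29°
t = 47 × 0.4848 = 22.786 m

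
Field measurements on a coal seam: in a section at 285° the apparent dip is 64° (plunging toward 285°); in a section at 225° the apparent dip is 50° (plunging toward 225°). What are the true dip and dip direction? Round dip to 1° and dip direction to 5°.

true dip 64°, dip direction 280°

Each apparent-dip line lies in the plane. As unit vectors (x east, y north, z up), v₁ plunges 64°→285° and v₂ plunges 50°→225°.
n = v₁ × v₂ = (-0.495, 0.084, 0.244) (taken with n_z > 0).
Dip δ = arctan(|n_h|/n_z) = arctan(0.503/0.244) = 64.1°.
The horizontal component of n points toward azimuth atan2(n_x, n_y) = 280°, the dip direction.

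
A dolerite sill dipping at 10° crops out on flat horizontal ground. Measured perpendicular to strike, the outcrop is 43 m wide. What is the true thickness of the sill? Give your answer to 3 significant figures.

True thickness t = w · sin(dip) = 43 × sin 10°
t = 43 × 0.1736 = 7.467 m

7.47 m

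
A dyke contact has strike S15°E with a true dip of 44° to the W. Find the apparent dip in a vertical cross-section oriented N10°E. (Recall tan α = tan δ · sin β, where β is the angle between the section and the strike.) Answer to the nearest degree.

The strike is S15°E and the section trends N10°E; the acute angle between them is β = 25°.
tan(apparent dip) = tan 44° · sin 25° = 0.4081
α = arctan(0.4081) = 22.20°

22°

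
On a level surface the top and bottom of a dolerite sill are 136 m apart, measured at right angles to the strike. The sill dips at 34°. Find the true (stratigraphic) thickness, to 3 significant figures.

True thickness t = w · sin(dip) = 136 × sin 34°
t = 136 × 0.5592 = 76.050 m

76.1 m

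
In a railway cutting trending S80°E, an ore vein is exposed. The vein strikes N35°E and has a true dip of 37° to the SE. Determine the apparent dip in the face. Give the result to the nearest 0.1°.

The section lies 65° from the strike.
tan α = tan 37° × sin 65° = 0.7536 × 0.9063 = 0.6830
α = arctan(0.6830) = 34.33°

34.3°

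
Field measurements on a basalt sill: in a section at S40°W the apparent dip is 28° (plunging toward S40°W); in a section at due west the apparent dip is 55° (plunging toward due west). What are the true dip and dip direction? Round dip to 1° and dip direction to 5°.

true dip 57°, dip direction 290°

The two traces are lines in the plane: v₁ = (sin 220°·cos 28°, cos 220°·cos 28°, −sin 28°), v₂ = (sin 270°·cos 55°, cos 270°·cos 55°, −sin 55°).
Cross product v₁ × v₂ gives the pole to the plane: n ∝ (-0.554, 0.196, 0.388).
Dip δ = arctan(|n_h|/n_z) = arctan(0.588/0.388) = 56.6°.
Dip direction = azimuth of (n_x, n_y) = atan2(-0.554, 0.196) = 289°.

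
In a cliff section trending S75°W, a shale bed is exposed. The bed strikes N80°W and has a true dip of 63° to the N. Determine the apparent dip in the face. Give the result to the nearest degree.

The strike is N80°W and the section trends S75°W; the acute angle between them is β = 25°.
tan α = tan 63° × sin 25° = 1.9626 × 0.4226 = 0.8294
apparent dip = arctan 0.8294 = 39.67°

40°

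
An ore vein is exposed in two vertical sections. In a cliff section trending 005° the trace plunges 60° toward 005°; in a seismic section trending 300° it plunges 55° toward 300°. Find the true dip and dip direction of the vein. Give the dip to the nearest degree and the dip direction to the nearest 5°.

true dip 62°, dip direction 340°

Each apparent-dip line lies in the plane. As unit vectors (x east, y north, z up), v₁ plunges 60°→005° and v₂ plunges 55°→300°.
Cross product v₁ × v₂ gives the pole to the plane: n ∝ (-0.160, 0.466, 0.260).
Dip δ = arctan(|n_h|/n_z) = arctan(0.492/0.260) = 62.2°.
Dip direction = azimuth of (n_x, n_y) = atan2(-0.160, 0.466) = 341°.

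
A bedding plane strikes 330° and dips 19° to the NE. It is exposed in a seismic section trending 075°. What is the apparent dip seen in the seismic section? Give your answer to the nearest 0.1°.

The strike is 330° and the section trends 075°; the acute angle between them is β = 75°.
tan α = tan 19° × sin 75° = 0.3443 × 0.9659 = 0.3326
α = arctan(0.3326) = 18.40°

18.4°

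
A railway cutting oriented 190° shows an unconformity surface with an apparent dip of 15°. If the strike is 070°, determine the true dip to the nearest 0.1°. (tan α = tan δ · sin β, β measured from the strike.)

17.2°

The section is 60° from the strike.
tan(true dip) = tan 15° / sin 60° = 0.3094
true dip = arctan 0.3094 = 17.19°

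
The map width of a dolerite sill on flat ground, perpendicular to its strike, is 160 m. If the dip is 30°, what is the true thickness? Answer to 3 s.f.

80.0 m

True thickness t = w · sin(dip) = 160 × sin 30°
t = 160 × 0.5000 = 80.000 m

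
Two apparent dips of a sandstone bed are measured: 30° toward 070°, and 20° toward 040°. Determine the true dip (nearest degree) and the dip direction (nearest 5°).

Represent each trace as a vector plunging at its apparent dip toward its trend (east-north-up frame): v₁ = (0.814, 0.296, -0.500), v₂ = (0.604, 0.720, -0.342).
Cross product v₁ × v₂ gives the pole to the plane: n ∝ (0.259, -0.024, 0.407).
tan δ = √(n_x²+n_y²)/n_z = 0.260/0.407, so δ = 32.5°.
Dip direction = azimuth of (n_x, n_y) = atan2(0.259, -0.024) = 95°.

true dip 33°, dip direction 095°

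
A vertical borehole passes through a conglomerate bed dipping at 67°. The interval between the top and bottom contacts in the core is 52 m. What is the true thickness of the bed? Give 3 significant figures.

True thickness t = h · cos(dip) = 52 × cos 67°
t = 52 × 0.3907 = 20.318 m

20.3 m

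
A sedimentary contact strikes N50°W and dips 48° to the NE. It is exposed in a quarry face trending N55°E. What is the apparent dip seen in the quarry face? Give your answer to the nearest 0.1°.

Angle between strike (N50°W) and section (N55°E): β = 75°.
tan α = tan 48° × sin 75° = 1.1106 × 0.9659 = 1.0728
α = arctan(1.0728) = 47.01°

47.0°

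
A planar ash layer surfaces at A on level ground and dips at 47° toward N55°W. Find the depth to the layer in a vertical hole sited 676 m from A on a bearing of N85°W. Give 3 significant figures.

The hole lies 30° from the dip direction, so the down-dip offset is 676 × cos 30° = 585.43 m.
Depth = down-dip offset × tan(dip) = 585.43 × tan 47° = 585.43 × 1.0724
Depth = 627.80 m

628 m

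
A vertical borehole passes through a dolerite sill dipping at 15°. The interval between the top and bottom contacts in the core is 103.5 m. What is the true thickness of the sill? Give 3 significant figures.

True thickness t = h · cos(dip) = 103.5 × cos 15°
t = 103.5 × 0.9659 = 99.973 m

100.0 m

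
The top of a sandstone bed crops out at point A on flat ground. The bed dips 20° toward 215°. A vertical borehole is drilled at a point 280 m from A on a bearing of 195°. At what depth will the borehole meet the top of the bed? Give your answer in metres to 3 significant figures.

95.8 m

The hole lies 20° from the dip direction, so the down-dip offset is 280 × cos 20° = 263.11 m.
Depth = down-dip offset × tan(dip) = 263.11 × tan 20° = 263.11 × 0.3640
Depth = 95.77 m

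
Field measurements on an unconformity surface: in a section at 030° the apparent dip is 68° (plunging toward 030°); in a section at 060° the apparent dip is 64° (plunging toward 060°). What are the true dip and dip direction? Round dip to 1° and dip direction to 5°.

Represent each trace as a vector plunging at its apparent dip toward its trend (east-north-up frame): v₁ = (0.187, 0.324, -0.927), v₂ = (0.380, 0.219, -0.899).
The plane normal is n = v₁ × v₂ ∝ (0.088, 0.184, 0.082).
True dip = arccos(n_z / |n|) = arccos(0.3737) = 68.1°.
The horizontal component of n points toward azimuth atan2(n_x, n_y) = 26°, the dip direction.

true dip 68°, dip direction 025°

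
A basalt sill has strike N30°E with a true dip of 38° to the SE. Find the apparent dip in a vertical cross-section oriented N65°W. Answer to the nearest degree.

Angle between strike (N30°E) and section (N65°W): β = 85°.
tan α = tan 38° × sin 85° = 0.7813 × 0.9962 = 0.7783
apparent dip = arctan 0.7783 = 37.89°

38°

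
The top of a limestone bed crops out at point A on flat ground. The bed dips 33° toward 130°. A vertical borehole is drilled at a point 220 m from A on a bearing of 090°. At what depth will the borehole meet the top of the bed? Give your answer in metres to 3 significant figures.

The hole lies 40° from the dip direction, so the down-dip offset is 220 × cos 40° = 168.53 m.
Depth = down-dip offset × tan(dip) = 168.53 × tan 33° = 168.53 × 0.6494
Depth = 109.44 m

109 m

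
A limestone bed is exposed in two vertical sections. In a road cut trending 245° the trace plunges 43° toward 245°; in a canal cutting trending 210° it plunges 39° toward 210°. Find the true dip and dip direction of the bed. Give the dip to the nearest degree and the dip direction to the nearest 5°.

Each apparent-dip line lies in the plane. As unit vectors (x east, y north, z up), v₁ plunges 43°→245° and v₂ plunges 39°→210°.
The plane normal is n = v₁ × v₂ ∝ (-0.264, -0.152, 0.326).
True dip = arccos(n_z / |n|) = arccos(0.7301) = 43.1°.
The horizontal component of n points toward azimuth atan2(n_x, n_y) = 240°, the dip direction.

true dip 43°, dip direction 240°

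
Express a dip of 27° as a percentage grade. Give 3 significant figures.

51.0%

grade % = 100 × tan 27° = 100 × 0.5095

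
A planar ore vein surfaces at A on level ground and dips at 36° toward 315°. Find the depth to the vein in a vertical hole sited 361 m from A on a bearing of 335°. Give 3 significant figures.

The hole lies 20° from the dip direction, so the down-dip offset is 361 × cos 20° = 339.23 m.
Depth = down-dip offset × tan(dip) = 339.23 × tan 36° = 339.23 × 0.7265
Depth = 246.46 m

246 m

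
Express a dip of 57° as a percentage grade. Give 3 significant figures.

grade % = 100 × tan 57° = 100 × 1.5399

154%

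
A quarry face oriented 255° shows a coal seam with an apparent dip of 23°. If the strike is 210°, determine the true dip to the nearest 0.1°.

β = acute angle between strike 210° and section 255° = 45°.
tan δ = tan α / sin β = tan 23° / sin 45° = 0.4245 / 0.7071 = 0.6003
true dip = arctan 0.6003 = 30.98°

31.0°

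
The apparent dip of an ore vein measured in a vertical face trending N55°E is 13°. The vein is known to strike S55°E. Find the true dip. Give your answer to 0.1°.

13.8°

The section is 70° from the strike.
tan δ = tan α / sin β = tan 13° / sin 70° = 0.2309 / 0.9397 = 0.2457
true dip = arctan 0.2457 = 13.80°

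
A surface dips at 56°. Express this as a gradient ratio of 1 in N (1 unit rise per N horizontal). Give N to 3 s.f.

1 in 0.675

1 : N means tan θ = 1/N, so N = 1/tan 56° = 1/1.4826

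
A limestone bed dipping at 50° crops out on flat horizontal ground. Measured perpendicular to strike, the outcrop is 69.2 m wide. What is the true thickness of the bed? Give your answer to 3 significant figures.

53.0 m

True thickness t = w · sin(dip) = 69.2 × sin 50°
t = 69.2 × 0.7660 = 53.010 m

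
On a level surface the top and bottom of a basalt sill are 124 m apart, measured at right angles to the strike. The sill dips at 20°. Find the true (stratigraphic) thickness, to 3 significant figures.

True thickness t = w · sin(dip) = 124 × sin 20°
t = 124 × 0.3420 = 42.410 m

42.4 m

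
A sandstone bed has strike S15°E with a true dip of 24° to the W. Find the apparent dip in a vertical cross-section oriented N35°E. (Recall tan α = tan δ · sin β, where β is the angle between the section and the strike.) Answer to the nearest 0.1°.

18.8°

The strike is S15°E and the section trends N35°E; the acute angle between them is β = 50°.
tan α = tan 24° × sin 50° = 0.4452 × 0.7660 = 0.3411
apparent dip = arctan 0.3411 = 18.83°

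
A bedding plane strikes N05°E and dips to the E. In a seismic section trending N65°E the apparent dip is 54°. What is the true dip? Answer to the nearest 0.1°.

The section is 60° from the strike.
tan(true dip) = tan 54° / sin 60° = 1.5893
δ = arctan(1.5893) = 57.82°

57.8°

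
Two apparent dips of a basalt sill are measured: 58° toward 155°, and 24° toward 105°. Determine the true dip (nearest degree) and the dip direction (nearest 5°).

true dip 61°, dip direction 180°

Each apparent-dip line lies in the plane. As unit vectors (x east, y north, z up), v₁ plunges 58°→155° and v₂ plunges 24°→105°.
Cross product v₁ × v₂ gives the pole to the plane: n ∝ (-0.005, -0.657, 0.371).
True dip = arccos(n_z / |n|) = arccos(0.4914) = 60.6°.
Dip direction = atan2(-0.005, -0.657) = 180° (azimuth of n's horizontal projection).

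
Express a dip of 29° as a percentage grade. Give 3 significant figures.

grade % = 100 × tan 29° = 100 × 0.5543

55.4%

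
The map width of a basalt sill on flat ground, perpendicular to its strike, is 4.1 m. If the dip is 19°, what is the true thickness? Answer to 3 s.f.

True thickness t = w · sin(dip) = 4.1 × sin 19°
t = 4.1 × 0.3256 = 1.335 m

1.33 m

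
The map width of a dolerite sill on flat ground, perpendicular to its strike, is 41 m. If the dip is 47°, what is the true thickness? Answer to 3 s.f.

True thickness t = w · sin(dip) = 41 × sin 47°
t = 41 × 0.7314 = 29.986 m

30.0 m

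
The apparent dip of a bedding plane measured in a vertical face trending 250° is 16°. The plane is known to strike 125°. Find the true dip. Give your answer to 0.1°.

The section is 55° from the strike.
tan(true dip) = tan 16° / sin 55° = 0.3501
true dip = arctan 0.3501 = 19.29°

19.3°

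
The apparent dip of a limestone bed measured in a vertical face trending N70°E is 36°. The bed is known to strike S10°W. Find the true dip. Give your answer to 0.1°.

40.0°

The section is 60° from the strike.
tan δ = tan α / sin β = tan 36° / sin 60° = 0.7265 / 0.8660 = 0.8389
true dip = arctan 0.8389 = 39.99°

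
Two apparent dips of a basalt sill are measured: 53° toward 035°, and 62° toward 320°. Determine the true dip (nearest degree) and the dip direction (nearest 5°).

true dip 64°, dip direction 345°

Each apparent-dip line lies in the plane. As unit vectors (x east, y north, z up), v₁ plunges 53°→035° and v₂ plunges 62°→320°.
n = v₁ × v₂ = (-0.148, 0.546, 0.273) (taken with n_z > 0).
Dip δ = arctan(|n_h|/n_z) = arctan(0.566/0.273) = 64.2°.
Dip direction = atan2(-0.148, 0.546) = 345° (azimuth of n's horizontal projection).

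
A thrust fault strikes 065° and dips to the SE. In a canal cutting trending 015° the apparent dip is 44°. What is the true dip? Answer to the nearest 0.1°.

The section is 50° from the strike.
tan(true dip) = tan 44° / sin 50° = 1.2606
true dip = arctan 1.2606 = 51.58°

51.6°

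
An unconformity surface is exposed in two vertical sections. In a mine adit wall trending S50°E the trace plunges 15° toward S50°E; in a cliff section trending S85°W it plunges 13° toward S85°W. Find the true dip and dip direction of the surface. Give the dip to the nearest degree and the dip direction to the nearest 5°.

true dip 33°, dip direction 195°

Represent each trace as a vector plunging at its apparent dip toward its trend (east-north-up frame): v₁ = (0.740, -0.621, -0.259), v₂ = (-0.971, -0.085, -0.225).
Cross product v₁ × v₂ gives the pole to the plane: n ∝ (-0.118, -0.418, 0.666).
True dip = arccos(n_z / |n|) = arccos(0.8377) = 33.1°.
Dip direction = atan2(-0.118, -0.418) = 196° (azimuth of n's horizontal projection).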